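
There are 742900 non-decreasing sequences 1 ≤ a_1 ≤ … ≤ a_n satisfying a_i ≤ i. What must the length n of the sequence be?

Such sub-staircase sequences of length n are counted by C_n. The Catalan number equal to 742900 is C_13.

13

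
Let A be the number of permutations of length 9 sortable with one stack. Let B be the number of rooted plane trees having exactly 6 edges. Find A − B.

Stack-sortable permutations are exactly the 231-avoiding ones, counted by C_n; here n = 9. So A = C_9 = 4862.
A rooted plane tree with 6 edges has 7 nodes, and the count is C_6. So B = C_6 = 132.
A − B = 4862 − 132 = 4730.

4730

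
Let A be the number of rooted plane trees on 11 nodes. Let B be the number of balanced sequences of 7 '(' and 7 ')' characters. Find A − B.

16367

A rooted plane tree on 11 nodes has 10 edges, and such trees are counted by C_10. So A = C_10 = 16796.
Balanced strings of n pairs of brackets are counted by C_n; here n = 7. So B = C_7 = 429.
A − B = 16796 − 429 = 16367.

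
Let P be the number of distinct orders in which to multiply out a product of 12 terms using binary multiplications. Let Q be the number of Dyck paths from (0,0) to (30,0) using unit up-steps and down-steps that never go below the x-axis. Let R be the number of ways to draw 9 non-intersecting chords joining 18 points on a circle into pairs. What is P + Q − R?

9748769

Parenthesizations of m factors correspond to full binary trees with m leaves, counted by C_{m−1}; m = 12 gives C_11. So P = C_11 = 58786.
Paths of 15 up- and 15 down-steps that never dip below the axis are Dyck paths; their count is C_15. So Q = C_15 = 9694845.
Non-crossing perfect matchings of 2n points on a circle are counted by C_n; with 18 points, n = 9. So R = C_9 = 4862.
P + Q − R = 58786 + 9694845 − 4862 = 9748769.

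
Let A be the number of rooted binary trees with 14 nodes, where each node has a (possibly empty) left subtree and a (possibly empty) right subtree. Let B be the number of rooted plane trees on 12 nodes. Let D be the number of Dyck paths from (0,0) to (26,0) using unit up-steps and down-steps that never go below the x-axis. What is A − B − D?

1872754

Rooted binary trees with 14 nodes (each child slot possibly empty) number C_14. So A = C_14 = 2674440.
Rooted ordered (plane) trees on m nodes have m−1 edges and are counted by C_{m−1}; m = 12 gives C_11. So B = C_11 = 58786.
Dyck paths of semilength n (length 2n) are counted by C_n; here n = 13. So D = C_13 = 742900.
A − B − D = 2674440 − 58786 − 742900 = 1872754.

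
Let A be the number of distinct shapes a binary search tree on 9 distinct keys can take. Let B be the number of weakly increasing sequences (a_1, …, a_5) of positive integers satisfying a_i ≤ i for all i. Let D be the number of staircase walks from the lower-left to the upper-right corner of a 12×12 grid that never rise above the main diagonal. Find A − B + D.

212832

Rooted binary trees with 9 nodes (each child slot possibly empty) number C_9. So A = C_9 = 4862.
Such sub-staircase sequences of length n are counted by C_n; here n = 5. So B = C_5 = 42.
Sub-diagonal monotone paths from (0,0) to (12,12) biject with Dyck paths of semilength 12, giving C_12. So D = C_12 = 208012.
A − B + D = 4862 − 42 + 208012 = 212832.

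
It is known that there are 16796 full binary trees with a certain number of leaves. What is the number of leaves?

Full binary trees with L leaves are counted by C_{L−1}. The Catalan number equal to 16796 is C_10.
So the index is 10, and the number of leaves is 10 + 1 = 11.

11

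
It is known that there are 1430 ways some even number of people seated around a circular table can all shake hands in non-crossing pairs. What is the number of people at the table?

Non-crossing handshake pairings of 2n people are counted by C_n. Since C_8 = 1430, the index is 8.
So n = 8, and there are 2n = 16 people.

16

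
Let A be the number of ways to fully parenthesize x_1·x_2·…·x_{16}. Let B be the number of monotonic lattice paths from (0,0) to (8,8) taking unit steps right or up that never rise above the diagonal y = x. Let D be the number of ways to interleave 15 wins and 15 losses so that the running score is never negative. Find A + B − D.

Ways to associate a product of 16 factors correspond to binary trees on 16 leaves, so the count is C_15. So A = C_15 = 9694845.
Sub-diagonal monotone paths from (0,0) to (8,8) biject with Dyck paths of semilength 8, giving C_8. So B = C_8 = 1430.
Ballot sequences with n votes each where one side never trails are Dyck words, counted by C_n; here n = 15. So D = C_15 = 9694845.
A + B − D = 9694845 + 1430 − 9694845 = 1430.

1430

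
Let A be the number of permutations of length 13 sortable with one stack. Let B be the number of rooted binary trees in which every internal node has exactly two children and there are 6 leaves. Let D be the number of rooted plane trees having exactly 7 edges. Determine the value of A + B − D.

By Knuth's characterisation, the stack-sortable permutations of length 13 are the 231-avoiders, numbering C_13. So A = C_13 = 742900.
A full binary tree with L leaves has L−1 internal nodes and is counted by C_{L−1}; L = 6 gives C_5. So B = C_5 = 42.
Rooted ordered trees with n edges are counted by C_n; here n = 7. So D = C_7 = 429.
A + B − D = 742900 + 42 − 429 = 742513.

742513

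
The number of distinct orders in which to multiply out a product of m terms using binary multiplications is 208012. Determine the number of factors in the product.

13

Parenthesizations of m factors are counted by C_{m−1}; 208012 = C_12.
So the index is 12, and the number of factors is 12 + 1 = 13.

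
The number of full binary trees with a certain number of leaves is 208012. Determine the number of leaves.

Full binary trees with L leaves are counted by C_{L−1}. The Catalan number equal to 208012 is C_12.
So the index is 12, and the number of leaves is 12 + 1 = 13.

13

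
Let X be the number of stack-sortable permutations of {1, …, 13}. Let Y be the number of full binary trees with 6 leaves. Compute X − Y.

742858

Stack-sortable permutations are exactly the 231-avoiding ones, counted by C_n; here n = 13. So X = C_13 = 742900.
A full binary tree with L leaves has L−1 internal nodes and is counted by C_{L−1}; L = 6 gives C_5. So Y = C_5 = 42.
X − Y = 742900 − 42 = 742858.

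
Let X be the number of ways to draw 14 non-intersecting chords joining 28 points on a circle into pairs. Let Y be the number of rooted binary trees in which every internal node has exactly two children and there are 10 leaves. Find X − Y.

Non-crossing perfect matchings of 2n points on a circle are counted by C_n; with 28 points, n = 14. So X = C_14 = 2674440.
A full binary tree with L leaves has L−1 internal nodes and is counted by C_{L−1}; L = 10 gives C_9. So Y = C_9 = 4862.
X − Y = 2674440 − 4862 = 2669578.

2669578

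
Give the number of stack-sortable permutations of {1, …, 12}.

208012

By Knuth's characterisation, the stack-sortable permutations of length 12 are the 231-avoiders, numbering C_12.
C_12 = C(24,12)/13 = 2704156/13 = 208012.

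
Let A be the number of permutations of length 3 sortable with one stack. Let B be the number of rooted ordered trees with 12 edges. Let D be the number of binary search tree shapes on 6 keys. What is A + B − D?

By Knuth's characterisation, the stack-sortable permutations of length 3 are the 231-avoiders, numbering C_3. So A = C_3 = 5.
A rooted plane tree with 12 edges has 13 nodes, and the count is C_12. So B = C_12 = 208012.
Binary trees (left/right distinguished) on n nodes are counted by C_n; here n = 6. So D = C_6 = 132.
A + B − D = 5 + 208012 − 132 = 207885.

207885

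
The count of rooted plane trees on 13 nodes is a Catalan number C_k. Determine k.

12

Rooted ordered (plane) trees on m nodes have m−1 edges and are counted by C_{m−1}; m = 13 gives C_12.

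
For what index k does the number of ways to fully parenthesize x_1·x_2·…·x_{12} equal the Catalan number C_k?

11

Bracketing 12 factors into binary products is counted by C_{12−1} = C_11.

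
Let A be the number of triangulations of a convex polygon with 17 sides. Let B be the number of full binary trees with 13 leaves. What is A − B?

9486833

A convex 17-gon is triangulated into 15 triangles, and the number of such triangulations is the Catalan number C_{17−2} = C_15. So A = C_15 = 9694845.
A full binary tree with L leaves has L−1 internal nodes and is counted by C_{L−1}; L = 13 gives C_12. So B = C_12 = 208012.
A − B = 9694845 − 208012 = 9486833.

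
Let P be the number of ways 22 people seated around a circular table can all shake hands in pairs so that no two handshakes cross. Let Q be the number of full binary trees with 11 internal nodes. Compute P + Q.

117572

Non-crossing handshake pairings of 2n people are counted by C_n; 22 people gives n = 11. So P = C_11 = 58786.
The number of full binary trees on 11 internal nodes is the Catalan number C_11. So Q = C_11 = 58786.
P + Q = 58786 + 58786 = 117572.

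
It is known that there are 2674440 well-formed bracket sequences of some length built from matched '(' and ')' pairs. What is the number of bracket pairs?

Balanced strings of n bracket-pairs are counted by C_n; 2674440 = C_14.

14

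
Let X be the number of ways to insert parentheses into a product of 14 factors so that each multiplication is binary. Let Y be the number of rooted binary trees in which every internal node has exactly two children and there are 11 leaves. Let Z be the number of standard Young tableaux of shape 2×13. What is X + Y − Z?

Bracketing 14 factors into binary products is counted by C_{14−1} = C_13. So X = C_13 = 742900.
Full binary trees with 11 leaves have 11−1 = 10 internal nodes, so there are C_10 of them. So Y = C_10 = 16796.
By the hook-length formula (or a Dyck-path bijection), SYT of shape 2×13 number C_13. So Z = C_13 = 742900.
X + Y − Z = 742900 + 16796 − 742900 = 16796.

16796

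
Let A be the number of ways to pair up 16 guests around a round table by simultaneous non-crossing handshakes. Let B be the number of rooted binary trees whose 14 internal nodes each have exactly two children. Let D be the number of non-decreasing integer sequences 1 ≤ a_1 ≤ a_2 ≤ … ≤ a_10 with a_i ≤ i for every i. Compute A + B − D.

2659074

Non-crossing handshake pairings of 2n people are counted by C_n; 16 people gives n = 8. So A = C_8 = 1430.
Full binary trees with n internal nodes are counted by C_n; here n = 14. So B = C_14 = 2674440.
Such sub-staircase sequences of length n are counted by C_n; here n = 10. So D = C_10 = 16796.
A + B − D = 1430 + 2674440 − 16796 = 2659074.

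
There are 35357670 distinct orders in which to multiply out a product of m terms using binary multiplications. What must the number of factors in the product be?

17

Parenthesizations of m factors are counted by C_{m−1}. The Catalan number equal to 35357670 is C_16.
So the index is 16, and the number of factors is 16 + 1 = 17.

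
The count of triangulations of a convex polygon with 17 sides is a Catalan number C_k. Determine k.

A convex 17-gon is triangulated into 15 triangles, and the number of such triangulations is the Catalan number C_{17−2} = C_15.

15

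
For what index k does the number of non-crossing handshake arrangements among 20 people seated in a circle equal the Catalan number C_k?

Non-crossing handshake pairings of 2n people are counted by C_n; 20 people gives n = 10.

10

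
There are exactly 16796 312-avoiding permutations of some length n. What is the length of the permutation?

10

Permutations of [n] avoiding a fixed length-3 pattern are counted by C_n; 16796 = C_10.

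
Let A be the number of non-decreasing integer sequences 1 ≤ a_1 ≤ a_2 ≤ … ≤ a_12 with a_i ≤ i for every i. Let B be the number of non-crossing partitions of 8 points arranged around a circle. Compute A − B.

206582

Such sub-staircase sequences of length n are counted by C_n; here n = 12. So A = C_12 = 208012.
Non-crossing partitions of an n-element set are counted by C_n; here n = 8. So B = C_8 = 1430.
A − B = 208012 − 1430 = 206582.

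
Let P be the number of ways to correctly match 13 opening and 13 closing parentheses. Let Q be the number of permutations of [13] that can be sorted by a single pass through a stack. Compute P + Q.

1485800

With 13 pairs the number of balanced bracket strings is the Catalan number C_13. So P = C_13 = 742900.
Stack-sortable permutations are exactly the 231-avoiding ones, counted by C_n; here n = 13. So Q = C_13 = 742900.
P + Q = 742900 + 742900 = 1485800.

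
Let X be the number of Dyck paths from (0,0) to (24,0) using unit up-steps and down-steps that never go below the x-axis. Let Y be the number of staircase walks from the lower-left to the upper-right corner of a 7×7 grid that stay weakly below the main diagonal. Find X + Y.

208441

Dyck paths of semilength n (length 2n) are counted by C_n; here n = 12. So X = C_12 = 208012.
Sub-diagonal monotone paths from (0,0) to (7,7) biject with Dyck paths of semilength 7, giving C_7. So Y = C_7 = 429.
X + Y = 208012 + 429 = 208441.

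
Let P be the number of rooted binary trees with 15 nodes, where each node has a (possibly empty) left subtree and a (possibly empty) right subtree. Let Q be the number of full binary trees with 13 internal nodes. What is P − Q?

Rooted binary trees with 15 nodes (each child slot possibly empty) number C_15. So P = C_15 = 9694845.
Full binary trees with n internal nodes are counted by C_n; here n = 13. So Q = C_13 = 742900.
P − Q = 9694845 − 742900 = 8951945.

8951945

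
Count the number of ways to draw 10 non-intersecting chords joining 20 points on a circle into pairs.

16796

Non-crossing perfect matchings of 2n points on a circle are counted by C_n; with 20 points, n = 10.
C_10 = C(20,10)/11 = 184756/11 = 16796.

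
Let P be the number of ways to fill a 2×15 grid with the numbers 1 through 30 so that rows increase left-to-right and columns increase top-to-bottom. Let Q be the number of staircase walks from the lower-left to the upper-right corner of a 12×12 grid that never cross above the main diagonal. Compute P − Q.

9486833

By the hook-length formula (or a Dyck-path bijection), SYT of shape 2×15 number C_15. So P = C_15 = 9694845.
Sub-diagonal monotone paths from (0,0) to (12,12) biject with Dyck paths of semilength 12, giving C_12. So Q = C_12 = 208012.
P − Q = 9694845 − 208012 = 9486833.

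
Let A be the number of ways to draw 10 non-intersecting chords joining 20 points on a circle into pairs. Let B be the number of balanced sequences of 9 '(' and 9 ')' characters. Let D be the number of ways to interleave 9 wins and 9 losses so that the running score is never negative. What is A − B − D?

Pairing 20 circle points by 10 non-crossing chords gives C_10 matchings. So A = C_10 = 16796.
Balanced strings of n pairs of brackets are counted by C_n; here n = 9. So B = C_9 = 4862.
Ballot sequences with n votes each where one side never trails are Dyck words, counted by C_n; here n = 9. So D = C_9 = 4862.
A − B − D = 16796 − 4862 − 4862 = 7072.

7072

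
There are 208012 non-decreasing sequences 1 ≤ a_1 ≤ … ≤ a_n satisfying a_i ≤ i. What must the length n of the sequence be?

Such sub-staircase sequences of length n are counted by C_n. The Catalan number equal to 208012 is C_12.

12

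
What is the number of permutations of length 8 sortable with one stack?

1430

By Knuth's characterisation, the stack-sortable permutations of length 8 are the 231-avoiders, numbering C_8.
C_8 = C(16,8)/9 = 12870/9 = 1430.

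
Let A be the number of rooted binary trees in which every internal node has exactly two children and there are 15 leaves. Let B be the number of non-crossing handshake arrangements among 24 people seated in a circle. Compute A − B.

A full binary tree with L leaves has L−1 internal nodes and is counted by C_{L−1}; L = 15 gives C_14. So A = C_14 = 2674440.
Non-crossing handshake pairings of 2n people are counted by C_n; 24 people gives n = 12. So B = C_12 = 208012.
A − B = 2674440 − 208012 = 2466428.

2466428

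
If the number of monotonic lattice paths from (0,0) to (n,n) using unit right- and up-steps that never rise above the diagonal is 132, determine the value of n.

Such diagonal-avoiding paths in an n×n grid are counted by C_n; 132 = C_6.

6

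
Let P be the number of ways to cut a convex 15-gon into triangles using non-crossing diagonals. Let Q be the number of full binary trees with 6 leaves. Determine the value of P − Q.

742858

A convex 15-gon is triangulated into 13 triangles, and the number of such triangulations is the Catalan number C_{15−2} = C_13. So P = C_13 = 742900.
Full binary trees with 6 leaves have 6−1 = 5 internal nodes, so there are C_5 of them. So Q = C_5 = 42.
P − Q = 742900 − 42 = 742858.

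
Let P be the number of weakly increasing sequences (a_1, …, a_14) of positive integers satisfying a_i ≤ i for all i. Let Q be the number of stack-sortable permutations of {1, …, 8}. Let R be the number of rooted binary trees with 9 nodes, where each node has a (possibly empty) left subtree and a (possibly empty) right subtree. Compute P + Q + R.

Such sub-staircase sequences of length n are counted by C_n; here n = 14. So P = C_14 = 2674440.
Stack-sortable permutations are exactly the 231-avoiding ones, counted by C_n; here n = 8. So Q = C_8 = 1430.
Rooted binary trees with 9 nodes (each child slot possibly empty) number C_9. So R = C_9 = 4862.
P + Q + R = 2674440 + 1430 + 4862 = 2680732.

2680732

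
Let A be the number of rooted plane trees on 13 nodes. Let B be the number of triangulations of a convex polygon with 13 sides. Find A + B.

A rooted plane tree on 13 nodes has 12 edges, and such trees are counted by C_12. So A = C_12 = 208012.
Triangulations of a convex m-gon are counted by C_{m−2}; with m = 13 this is C_11. So B = C_11 = 58786.
A + B = 208012 + 58786 = 266798.

266798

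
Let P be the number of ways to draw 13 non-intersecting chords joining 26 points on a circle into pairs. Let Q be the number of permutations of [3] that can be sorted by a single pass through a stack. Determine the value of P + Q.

742905

Non-crossing perfect matchings of 2n points on a circle are counted by C_n; with 26 points, n = 13. So P = C_13 = 742900.
Stack-sortable permutations are exactly the 231-avoiding ones, counted by C_n; here n = 3. So Q = C_3 = 5.
P + Q = 742900 + 5 = 742905.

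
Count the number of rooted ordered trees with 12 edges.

208012

A rooted plane tree with 12 edges has 13 nodes, and the count is C_12.
C_12 = C_11 · 2(2·11+1)/(11+2) = 58786 · 46/13 = 208012.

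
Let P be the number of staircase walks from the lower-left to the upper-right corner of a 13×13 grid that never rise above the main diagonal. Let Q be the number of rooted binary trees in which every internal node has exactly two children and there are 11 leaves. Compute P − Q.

Sub-diagonal monotone paths from (0,0) to (13,13) biject with Dyck paths of semilength 13, giving C_13. So P = C_13 = 742900.
A full binary tree with L leaves has L−1 internal nodes and is counted by C_{L−1}; L = 11 gives C_10. So Q = C_10 = 16796.
P − Q = 742900 − 16796 = 726104.

726104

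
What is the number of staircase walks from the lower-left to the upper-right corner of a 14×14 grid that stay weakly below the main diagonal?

2674440

Monotone paths in an n×n grid that stay weakly below the diagonal are counted by C_n; here n = 14.
C_14 = 2674440.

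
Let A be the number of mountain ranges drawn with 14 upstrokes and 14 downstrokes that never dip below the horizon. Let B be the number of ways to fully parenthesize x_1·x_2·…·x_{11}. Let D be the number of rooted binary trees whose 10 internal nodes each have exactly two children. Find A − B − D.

2640848

Dyck paths of semilength n (length 2n) are counted by C_n; here n = 14. So A = C_14 = 2674440.
Parenthesizations of m factors correspond to full binary trees with m leaves, counted by C_{m−1}; m = 11 gives C_10. So B = C_10 = 16796.
The number of full binary trees on 10 internal nodes is the Catalan number C_10. So D = C_10 = 16796.
A − B − D = 2674440 − 16796 − 16796 = 2640848.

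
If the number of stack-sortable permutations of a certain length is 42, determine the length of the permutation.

5

Stack-sortable permutations of [n] are counted by C_n. The Catalan number equal to 42 is C_5.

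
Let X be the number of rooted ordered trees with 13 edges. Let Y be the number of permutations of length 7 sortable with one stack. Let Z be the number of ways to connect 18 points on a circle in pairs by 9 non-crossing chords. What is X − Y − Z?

737609

A rooted plane tree with 13 edges has 14 nodes, and the count is C_13. So X = C_13 = 742900.
By Knuth's characterisation, the stack-sortable permutations of length 7 are the 231-avoiders, numbering C_7. So Y = C_7 = 429.
Non-crossing perfect matchings of 2n points on a circle are counted by C_n; with 18 points, n = 9. So Z = C_9 = 4862.
X − Y − Z = 742900 − 429 − 4862 = 737609.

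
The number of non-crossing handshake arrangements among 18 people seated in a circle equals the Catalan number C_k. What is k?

Non-crossing handshake pairings of 2n people are counted by C_n; 18 people gives n = 9.

9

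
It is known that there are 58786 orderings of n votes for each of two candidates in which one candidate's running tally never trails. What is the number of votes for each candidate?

11

Such ballot sequences with n votes each are counted by C_n. The Catalan number equal to 58786 is C_11.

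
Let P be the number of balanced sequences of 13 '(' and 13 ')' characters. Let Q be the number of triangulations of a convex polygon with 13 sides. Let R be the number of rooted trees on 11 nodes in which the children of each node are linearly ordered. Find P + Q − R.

784890

A balanced arrangement of 13 bracket pairs is a Dyck word of semilength 13, so the count is C_13. So P = C_13 = 742900.
Triangulations of a convex m-gon are counted by C_{m−2}; with m = 13 this is C_11. So Q = C_11 = 58786.
A rooted plane tree on 11 nodes has 10 edges, and such trees are counted by C_10. So R = C_10 = 16796.
P + Q − R = 742900 + 58786 − 16796 = 784890.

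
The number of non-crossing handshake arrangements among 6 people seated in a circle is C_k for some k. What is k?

Non-crossing handshake pairings of 2n people are counted by C_n; 6 people gives n = 3.

3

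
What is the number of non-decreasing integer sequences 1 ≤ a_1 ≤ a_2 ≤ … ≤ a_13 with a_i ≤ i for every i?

742900

Weakly increasing sequences with a_i ≤ i biject with Dyck paths of semilength 13, so there are C_13.
C_13 = C(26,13)/14 = 10400600/14 = 742900.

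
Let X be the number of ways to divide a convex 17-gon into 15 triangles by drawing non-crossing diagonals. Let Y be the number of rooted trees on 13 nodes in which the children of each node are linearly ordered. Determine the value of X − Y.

Triangulations of a convex m-gon are counted by C_{m−2}; with m = 17 this is C_15. So X = C_15 = 9694845.
Rooted ordered (plane) trees on m nodes have m−1 edges and are counted by C_{m−1}; m = 13 gives C_12. So Y = C_12 = 208012.
X − Y = 9694845 − 208012 = 9486833.

9486833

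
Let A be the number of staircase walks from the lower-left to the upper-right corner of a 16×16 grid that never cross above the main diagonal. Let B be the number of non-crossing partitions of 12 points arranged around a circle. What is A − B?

35149658

Monotone paths in an n×n grid that stay weakly below the diagonal are counted by C_n; here n = 16. So A = C_16 = 35357670.
The non-crossing partitions of [12] form a lattice of size C_12. So B = C_12 = 208012.
A − B = 35357670 − 208012 = 35149658.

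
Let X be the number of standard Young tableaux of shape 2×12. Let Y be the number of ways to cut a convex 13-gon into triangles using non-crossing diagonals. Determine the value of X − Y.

149226

Standard Young tableaux of shape 2×n are counted by C_n; here n = 12. So X = C_12 = 208012.
Triangulations of a convex m-gon are counted by C_{m−2}; with m = 13 this is C_11. So Y = C_11 = 58786.
X − Y = 208012 − 58786 = 149226.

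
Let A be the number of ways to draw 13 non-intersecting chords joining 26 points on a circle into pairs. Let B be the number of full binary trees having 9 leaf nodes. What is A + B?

Pairing 26 circle points by 13 non-crossing chords gives C_13 matchings. So A = C_13 = 742900.
A full binary tree with L leaves has L−1 internal nodes and is counted by C_{L−1}; L = 9 gives C_8. So B = C_8 = 1430.
A + B = 742900 + 1430 = 744330.

744330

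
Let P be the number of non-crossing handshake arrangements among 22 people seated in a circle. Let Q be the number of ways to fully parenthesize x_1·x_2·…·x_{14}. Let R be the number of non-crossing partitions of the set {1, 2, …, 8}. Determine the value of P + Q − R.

With 22 = 2·11 people, non-crossing handshake pairings are non-crossing perfect matchings on a circle, counted by C_11. So P = C_11 = 58786.
Bracketing 14 factors into binary products is counted by C_{14−1} = C_13. So Q = C_13 = 742900.
Non-crossing partitions of an n-element set are counted by C_n; here n = 8. So R = C_8 = 1430.
P + Q − R = 58786 + 742900 − 1430 = 800256.

800256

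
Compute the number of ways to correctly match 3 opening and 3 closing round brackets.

5

A balanced arrangement of 3 bracket pairs is a Dyck word of semilength 3, so the count is C_3.
C_3 = C(6,3)/4 = 20/4 = 5.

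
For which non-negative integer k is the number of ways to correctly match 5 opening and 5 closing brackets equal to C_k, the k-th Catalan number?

Balanced strings of n pairs of brackets are counted by C_n; here n = 5.

5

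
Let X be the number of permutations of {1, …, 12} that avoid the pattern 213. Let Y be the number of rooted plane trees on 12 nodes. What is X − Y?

149226

For any fixed pattern of length 3, the pattern-avoiding permutations of [12] number C_12. So X = C_12 = 208012.
A rooted plane tree on 12 nodes has 11 edges, and such trees are counted by C_11. So Y = C_11 = 58786.
X − Y = 208012 − 58786 = 149226.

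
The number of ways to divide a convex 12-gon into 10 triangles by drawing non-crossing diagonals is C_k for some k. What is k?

A convex 12-gon is triangulated into 10 triangles, and the number of such triangulations is the Catalan number C_{12−2} = C_10.

10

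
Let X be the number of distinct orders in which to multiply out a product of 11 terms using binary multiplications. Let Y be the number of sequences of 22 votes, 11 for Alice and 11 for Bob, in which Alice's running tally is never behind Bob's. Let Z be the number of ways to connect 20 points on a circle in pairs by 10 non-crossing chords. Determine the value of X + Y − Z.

58786

Parenthesizations of m factors correspond to full binary trees with m leaves, counted by C_{m−1}; m = 11 gives C_10. So X = C_10 = 16796.
Reading a vote for the leader as '(' and for the other as ')' turns such a sequence into a balanced string of 11 pairs, so the count is C_11. So Y = C_11 = 58786.
Pairing 20 circle points by 10 non-crossing chords gives C_10 matchings. So Z = C_10 = 16796.
X + Y − Z = 16796 + 58786 − 16796 = 58786.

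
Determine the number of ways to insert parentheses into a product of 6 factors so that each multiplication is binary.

Ways to associate a product of 6 factors correspond to binary trees on 6 leaves, so the count is C_5.
C_5 = C(10,5)/6 = 252/6 = 42.

42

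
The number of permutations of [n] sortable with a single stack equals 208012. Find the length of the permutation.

12

Stack-sortable permutations of [n] are counted by C_n; 208012 = C_12.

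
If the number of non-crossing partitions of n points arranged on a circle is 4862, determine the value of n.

Non-crossing partitions of [n] are counted by C_n, and C_9 = 4862.

9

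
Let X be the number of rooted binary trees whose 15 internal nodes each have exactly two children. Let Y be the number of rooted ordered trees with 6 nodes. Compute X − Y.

The number of full binary trees on 15 internal nodes is the Catalan number C_15. So X = C_15 = 9694845.
Rooted ordered (plane) trees on m nodes have m−1 edges and are counted by C_{m−1}; m = 6 gives C_5. So Y = C_5 = 42.
X − Y = 9694845 − 42 = 9694803.

9694803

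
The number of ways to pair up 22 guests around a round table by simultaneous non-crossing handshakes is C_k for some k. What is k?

11

With 22 = 2·11 people, non-crossing handshake pairings are non-crossing perfect matchings on a circle, counted by C_11.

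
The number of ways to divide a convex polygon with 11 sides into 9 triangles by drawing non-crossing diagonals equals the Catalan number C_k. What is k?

9

The number of triangulations of an 11-gon is the Catalan number C_9 (index = sides − 2).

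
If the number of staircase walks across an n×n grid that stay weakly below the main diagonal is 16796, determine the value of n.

10

Such diagonal-avoiding paths in an n×n grid are counted by C_n, and C_10 = 16796.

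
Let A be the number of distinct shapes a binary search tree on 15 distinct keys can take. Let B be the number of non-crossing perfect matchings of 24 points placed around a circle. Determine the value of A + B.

There are C_n binary search tree shapes on n keys; with n = 15 that is C_15. So A = C_15 = 9694845.
Pairing 24 circle points by 12 non-crossing chords gives C_12 matchings. So B = C_12 = 208012.
A + B = 9694845 + 208012 = 9902857.

9902857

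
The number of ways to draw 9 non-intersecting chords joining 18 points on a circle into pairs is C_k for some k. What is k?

9

Pairing 18 circle points by 9 non-crossing chords gives C_9 matchings.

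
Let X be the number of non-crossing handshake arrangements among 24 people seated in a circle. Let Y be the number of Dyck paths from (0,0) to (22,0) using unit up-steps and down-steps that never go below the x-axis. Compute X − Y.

Non-crossing handshake pairings of 2n people are counted by C_n; 24 people gives n = 12. So X = C_12 = 208012.
A Dyck path with 11 up-steps and 11 down-steps has semilength 11, so there are C_11 of them. So Y = C_11 = 58786.
X − Y = 208012 − 58786 = 149226.

149226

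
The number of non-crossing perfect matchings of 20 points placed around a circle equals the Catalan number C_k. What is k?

Pairing 20 circle points by 10 non-crossing chords gives C_10 matchings.

10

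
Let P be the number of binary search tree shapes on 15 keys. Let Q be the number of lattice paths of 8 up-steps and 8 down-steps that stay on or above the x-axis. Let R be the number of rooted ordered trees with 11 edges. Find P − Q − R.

Binary trees (left/right distinguished) on n nodes are counted by C_n; here n = 15. So P = C_15 = 9694845.
Paths of 8 up- and 8 down-steps that never dip below the axis are Dyck paths; their count is C_8. So Q = C_8 = 1430.
A rooted plane tree with 11 edges has 12 nodes, and the count is C_11. So R = C_11 = 58786.
P − Q − R = 9694845 − 1430 − 58786 = 9634629.

9634629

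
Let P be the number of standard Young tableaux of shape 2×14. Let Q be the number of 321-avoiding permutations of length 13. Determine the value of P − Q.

Standard Young tableaux of shape 2×n are counted by C_n; here n = 14. So P = C_14 = 2674440.
For any fixed pattern of length 3, the pattern-avoiding permutations of [13] number C_13. So Q = C_13 = 742900.
P − Q = 2674440 − 742900 = 1931540.

1931540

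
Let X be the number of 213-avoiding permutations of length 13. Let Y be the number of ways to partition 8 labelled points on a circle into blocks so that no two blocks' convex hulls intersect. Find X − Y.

Permutations of [n] avoiding any single length-3 pattern are counted by C_n; here n = 13. So X = C_13 = 742900.
Non-crossing partitions of an n-element set are counted by C_n; here n = 8. So Y = C_8 = 1430.
X − Y = 742900 − 1430 = 741470.

741470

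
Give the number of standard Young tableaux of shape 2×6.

By the hook-length formula (or a Dyck-path bijection), SYT of shape 2×6 number C_6.
C_6 = 132.

132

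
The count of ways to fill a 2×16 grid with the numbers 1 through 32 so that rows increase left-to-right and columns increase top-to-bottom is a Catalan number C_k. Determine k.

By the hook-length formula (or a Dyck-path bijection), SYT of shape 2×16 number C_16.

16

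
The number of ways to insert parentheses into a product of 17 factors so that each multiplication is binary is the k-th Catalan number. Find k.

Parenthesizations of m factors correspond to full binary trees with m leaves, counted by C_{m−1}; m = 17 gives C_16.

16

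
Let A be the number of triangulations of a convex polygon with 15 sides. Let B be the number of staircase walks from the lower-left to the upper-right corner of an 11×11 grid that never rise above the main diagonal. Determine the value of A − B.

684114

Triangulations of a convex m-gon are counted by C_{m−2}; with m = 15 this is C_13. So A = C_13 = 742900.
Sub-diagonal monotone paths from (0,0) to (11,11) biject with Dyck paths of semilength 11, giving C_11. So B = C_11 = 58786.
A − B = 742900 − 58786 = 684114.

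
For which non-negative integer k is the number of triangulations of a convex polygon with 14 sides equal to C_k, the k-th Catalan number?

12

A convex 14-gon is triangulated into 12 triangles, and the number of such triangulations is the Catalan number C_{14−2} = C_12.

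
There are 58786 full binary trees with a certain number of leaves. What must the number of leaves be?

12

Full binary trees with L leaves are counted by C_{L−1}. Since C_11 = 58786, the index is 11.
So the index is 11, and the number of leaves is 11 + 1 = 12.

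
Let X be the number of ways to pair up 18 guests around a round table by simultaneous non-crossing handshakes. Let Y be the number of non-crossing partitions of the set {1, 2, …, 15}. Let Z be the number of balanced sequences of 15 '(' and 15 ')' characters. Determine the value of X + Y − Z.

Non-crossing handshake pairings of 2n people are counted by C_n; 18 people gives n = 9. So X = C_9 = 4862.
The non-crossing partitions of [15] form a lattice of size C_15. So Y = C_15 = 9694845.
Balanced strings of n pairs of brackets are counted by C_n; here n = 15. So Z = C_15 = 9694845.
X + Y − Z = 4862 + 9694845 − 9694845 = 4862.

4862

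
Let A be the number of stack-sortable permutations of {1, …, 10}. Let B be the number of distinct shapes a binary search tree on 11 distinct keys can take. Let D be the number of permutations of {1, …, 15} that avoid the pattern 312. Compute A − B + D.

By Knuth's characterisation, the stack-sortable permutations of length 10 are the 231-avoiders, numbering C_10. So A = C_10 = 16796.
Rooted binary trees with 11 nodes (each child slot possibly empty) number C_11. So B = C_11 = 58786.
For any fixed pattern of length 3, the pattern-avoiding permutations of [15] number C_15. So D = C_15 = 9694845.
A − B + D = 16796 − 58786 + 9694845 = 9652855.

9652855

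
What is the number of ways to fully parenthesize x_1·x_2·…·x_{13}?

208012

Parenthesizations of m factors correspond to full binary trees with m leaves, counted by C_{m−1}; m = 13 gives C_12.
C_12 = C(24,12)/13 = 2704156/13 = 208012.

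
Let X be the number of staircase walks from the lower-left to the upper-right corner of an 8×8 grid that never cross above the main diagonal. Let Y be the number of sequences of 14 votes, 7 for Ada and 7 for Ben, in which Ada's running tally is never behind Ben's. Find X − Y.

1001

Sub-diagonal monotone paths from (0,0) to (8,8) biject with Dyck paths of semilength 8, giving C_8. So X = C_8 = 1430.
Ballot sequences with n votes each where one side never trails are Dyck words, counted by C_n; here n = 7. So Y = C_7 = 429.
X − Y = 1430 − 429 = 1001.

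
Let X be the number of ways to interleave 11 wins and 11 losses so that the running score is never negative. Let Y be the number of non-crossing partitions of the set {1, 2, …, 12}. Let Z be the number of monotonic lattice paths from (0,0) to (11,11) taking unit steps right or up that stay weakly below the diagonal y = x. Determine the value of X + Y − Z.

Reading a vote for the leader as '(' and for the other as ')' turns such a sequence into a balanced string of 11 pairs, so the count is C_11. So X = C_11 = 58786.
The non-crossing partitions of [12] form a lattice of size C_12. So Y = C_12 = 208012.
Monotone paths in an n×n grid that stay weakly below the diagonal are counted by C_n; here n = 11. So Z = C_11 = 58786.
X + Y − Z = 58786 + 208012 − 58786 = 208012.

208012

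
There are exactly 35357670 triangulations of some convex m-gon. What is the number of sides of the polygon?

Triangulations of a convex m-gon are counted by C_{m−2}; 35357670 = C_16.
So m − 2 = 16, giving m = 18 sides.

18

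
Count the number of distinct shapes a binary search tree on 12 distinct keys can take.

There are C_n binary search tree shapes on n keys; with n = 12 that is C_12.
C_12 = 208012.

208012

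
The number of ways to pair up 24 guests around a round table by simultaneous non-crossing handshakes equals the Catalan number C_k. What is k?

12

Non-crossing handshake pairings of 2n people are counted by C_n; 24 people gives n = 12.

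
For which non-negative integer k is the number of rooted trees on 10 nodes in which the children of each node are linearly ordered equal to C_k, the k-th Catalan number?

9

Rooted ordered (plane) trees on m nodes have m−1 edges and are counted by C_{m−1}; m = 10 gives C_9.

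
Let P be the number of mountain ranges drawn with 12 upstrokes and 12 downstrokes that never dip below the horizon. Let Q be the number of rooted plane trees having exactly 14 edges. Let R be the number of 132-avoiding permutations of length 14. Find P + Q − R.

Dyck paths of semilength n (length 2n) are counted by C_n; here n = 12. So P = C_12 = 208012.
A rooted plane tree with 14 edges has 15 nodes, and the count is C_14. So Q = C_14 = 2674440.
Permutations of [n] avoiding any single length-3 pattern are counted by C_n; here n = 14. So R = C_14 = 2674440.
P + Q − R = 208012 + 2674440 − 2674440 = 208012.

208012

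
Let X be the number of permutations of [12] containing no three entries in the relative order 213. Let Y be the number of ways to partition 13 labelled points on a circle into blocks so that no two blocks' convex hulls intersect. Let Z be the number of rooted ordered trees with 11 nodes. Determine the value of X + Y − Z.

Permutations of [n] avoiding any single length-3 pattern are counted by C_n; here n = 12. So X = C_12 = 208012.
Non-crossing partitions of an n-element set are counted by C_n; here n = 13. So Y = C_13 = 742900.
A rooted plane tree on 11 nodes has 10 edges, and such trees are counted by C_10. So Z = C_10 = 16796.
X + Y − Z = 208012 + 742900 − 16796 = 934116.

934116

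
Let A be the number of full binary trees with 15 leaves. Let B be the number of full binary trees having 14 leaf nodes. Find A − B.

Full binary trees with 15 leaves have 15−1 = 14 internal nodes, so there are C_14 of them. So A = C_14 = 2674440.
Full binary trees with 14 leaves have 14−1 = 13 internal nodes, so there are C_13 of them. So B = C_13 = 742900.
A − B = 2674440 − 742900 = 1931540.

1931540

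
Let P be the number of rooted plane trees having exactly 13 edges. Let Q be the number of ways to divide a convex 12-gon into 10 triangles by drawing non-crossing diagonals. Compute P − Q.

A rooted plane tree with 13 edges has 14 nodes, and the count is C_13. So P = C_13 = 742900.
The number of triangulations of a 12-gon is the Catalan number C_10 (index = sides − 2). So Q = C_10 = 16796.
P − Q = 742900 − 16796 = 726104.

726104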